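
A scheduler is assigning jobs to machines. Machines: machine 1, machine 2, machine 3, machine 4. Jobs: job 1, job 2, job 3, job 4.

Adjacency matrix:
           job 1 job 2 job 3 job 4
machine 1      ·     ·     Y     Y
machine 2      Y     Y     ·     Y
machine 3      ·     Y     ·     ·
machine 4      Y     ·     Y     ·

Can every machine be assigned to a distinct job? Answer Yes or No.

One maximum matching: machine 1→job 4, machine 2→job 1, machine 3→job 2, machine 4→job 3.
Every machine is matched, so this is a perfect matching.

Yes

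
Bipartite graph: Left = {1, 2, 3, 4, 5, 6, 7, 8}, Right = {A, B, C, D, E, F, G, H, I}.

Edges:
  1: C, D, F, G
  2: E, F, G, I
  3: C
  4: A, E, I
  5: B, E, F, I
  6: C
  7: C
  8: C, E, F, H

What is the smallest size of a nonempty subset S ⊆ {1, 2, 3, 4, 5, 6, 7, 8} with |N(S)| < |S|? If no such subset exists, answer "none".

Take S = {3, 6}. Its neighbourhood is {C}, so |N(S)| = 1 < |S| = 2.
No single vertex violates Hall's condition since each has at least one neighbour, so 2 is the minimum.

2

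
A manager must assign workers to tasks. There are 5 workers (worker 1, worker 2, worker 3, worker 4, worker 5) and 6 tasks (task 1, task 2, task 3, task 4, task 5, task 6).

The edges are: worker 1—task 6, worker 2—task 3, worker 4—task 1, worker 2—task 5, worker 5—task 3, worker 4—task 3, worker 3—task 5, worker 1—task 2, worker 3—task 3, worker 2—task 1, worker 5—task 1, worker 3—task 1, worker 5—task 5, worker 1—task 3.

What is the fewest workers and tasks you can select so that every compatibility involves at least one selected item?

4

A maximum matching has 4 edges (e.g. worker 1–task 2, worker 2–task 3, worker 3–task 5, worker 4–task 1).
By König's theorem the minimum vertex cover has the same size. One such cover is {worker 1, task 1, task 3, task 5}.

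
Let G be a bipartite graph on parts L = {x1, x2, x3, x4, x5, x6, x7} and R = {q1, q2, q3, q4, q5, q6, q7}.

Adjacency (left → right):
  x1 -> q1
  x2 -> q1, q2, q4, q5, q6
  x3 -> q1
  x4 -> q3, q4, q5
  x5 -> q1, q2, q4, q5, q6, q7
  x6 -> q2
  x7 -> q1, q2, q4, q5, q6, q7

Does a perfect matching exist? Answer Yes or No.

No

The set {x1, x3} has only 1 neighbour ({q1}), so by Hall's theorem at most 6 of the 7 left vertices can be matched.
Hence no matching covers every left vertex.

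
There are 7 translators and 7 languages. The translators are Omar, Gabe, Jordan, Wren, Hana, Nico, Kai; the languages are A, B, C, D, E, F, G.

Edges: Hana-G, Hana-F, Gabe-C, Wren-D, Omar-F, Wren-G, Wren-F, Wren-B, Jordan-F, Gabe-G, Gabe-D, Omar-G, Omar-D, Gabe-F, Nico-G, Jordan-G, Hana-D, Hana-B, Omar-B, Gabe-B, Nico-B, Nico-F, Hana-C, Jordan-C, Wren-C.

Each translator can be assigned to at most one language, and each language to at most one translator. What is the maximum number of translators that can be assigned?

For example, pair Omar-D, Gabe-F, Jordan-C, Wren-B, Hana-G.
The set {Omar, Gabe, Jordan, Wren, Hana, Nico, Kai} has only 5 neighbours ({B, C, D, F, G}), so by Hall's theorem at most 5 of the 7 translators can be matched.

5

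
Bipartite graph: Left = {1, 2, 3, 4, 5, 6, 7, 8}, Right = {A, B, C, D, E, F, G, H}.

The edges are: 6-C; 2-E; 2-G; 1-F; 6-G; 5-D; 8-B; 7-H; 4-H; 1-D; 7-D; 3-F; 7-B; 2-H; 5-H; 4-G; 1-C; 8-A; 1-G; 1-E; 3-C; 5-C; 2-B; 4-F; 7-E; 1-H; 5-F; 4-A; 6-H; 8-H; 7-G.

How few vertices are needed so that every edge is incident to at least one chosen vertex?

8

A maximum matching has 8 edges (e.g. 1–G, 2–E, 3–F, 4–A, 5–D, 6–C, 7–H, 8–B).
By König's theorem the minimum vertex cover has the same size. One such cover is {1, 2, 3, 4, 5, 6, 7, 8}.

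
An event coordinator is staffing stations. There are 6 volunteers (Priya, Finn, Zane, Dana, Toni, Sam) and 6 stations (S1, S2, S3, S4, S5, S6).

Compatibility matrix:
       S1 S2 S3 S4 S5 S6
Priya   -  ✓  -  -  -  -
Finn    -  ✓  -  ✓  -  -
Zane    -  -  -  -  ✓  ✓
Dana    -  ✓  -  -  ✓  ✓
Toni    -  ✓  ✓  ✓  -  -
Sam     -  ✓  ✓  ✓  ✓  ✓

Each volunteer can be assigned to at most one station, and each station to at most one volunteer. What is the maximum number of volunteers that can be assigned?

One maximum matching: Priya-S2, Finn-S4, Zane-S5, Dana-S6, Toni-S3.
The set {Priya, Finn, Zane, Dana, Toni, Sam} has only 5 neighbours ({S2, S3, S4, S5, S6}), so by Hall's theorem at most 5 of the 6 volunteers can be matched.

5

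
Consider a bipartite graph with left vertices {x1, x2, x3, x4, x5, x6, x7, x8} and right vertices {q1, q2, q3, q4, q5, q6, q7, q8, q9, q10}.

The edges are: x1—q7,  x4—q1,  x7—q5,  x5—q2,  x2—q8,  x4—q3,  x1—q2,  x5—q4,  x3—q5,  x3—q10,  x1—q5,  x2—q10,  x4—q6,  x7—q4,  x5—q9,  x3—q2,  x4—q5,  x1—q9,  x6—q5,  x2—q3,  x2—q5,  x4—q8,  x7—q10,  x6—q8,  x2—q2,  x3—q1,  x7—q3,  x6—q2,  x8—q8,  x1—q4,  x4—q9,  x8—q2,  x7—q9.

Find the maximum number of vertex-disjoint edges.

8

A valid assignment of size 8: x1–q7, x2–q3, x3–q10, x4–q6, x5–q9, x6–q2, x7–q4, x8–q8.
All 8 left vertices are matched, so no larger matching exists.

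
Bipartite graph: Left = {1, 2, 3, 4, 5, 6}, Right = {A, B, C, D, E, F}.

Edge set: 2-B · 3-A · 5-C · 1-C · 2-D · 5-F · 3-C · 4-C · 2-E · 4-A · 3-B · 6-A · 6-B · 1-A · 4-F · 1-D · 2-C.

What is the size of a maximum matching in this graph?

6

A valid assignment of size 6: 1→D, 2→E, 3→C, 4→A, 5→F, 6→B.
This saturates every left vertex, so 6 is the maximum.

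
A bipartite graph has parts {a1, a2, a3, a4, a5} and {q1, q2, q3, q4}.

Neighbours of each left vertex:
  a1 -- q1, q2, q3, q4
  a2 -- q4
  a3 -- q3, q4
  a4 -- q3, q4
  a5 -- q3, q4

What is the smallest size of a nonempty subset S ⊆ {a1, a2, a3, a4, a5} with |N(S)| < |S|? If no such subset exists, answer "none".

Take S = {a2, a3, a4}. Its neighbourhood is {q3, q4}, so |N(S)| = 2 < |S| = 3.
Every subset of size less than 3 has at least as many neighbours as members, so 3 is the minimum.

3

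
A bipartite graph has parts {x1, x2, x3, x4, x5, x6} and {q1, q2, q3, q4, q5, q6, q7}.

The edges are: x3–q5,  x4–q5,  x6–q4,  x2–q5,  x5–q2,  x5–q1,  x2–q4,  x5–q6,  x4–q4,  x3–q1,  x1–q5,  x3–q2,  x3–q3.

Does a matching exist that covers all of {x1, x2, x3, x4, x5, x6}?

The set {x1, x2, x4, x6} has only 2 neighbours ({q4, q5}), so by Hall's theorem at most 4 of the 6 left vertices can be matched.
Hence no matching covers every left vertex.

No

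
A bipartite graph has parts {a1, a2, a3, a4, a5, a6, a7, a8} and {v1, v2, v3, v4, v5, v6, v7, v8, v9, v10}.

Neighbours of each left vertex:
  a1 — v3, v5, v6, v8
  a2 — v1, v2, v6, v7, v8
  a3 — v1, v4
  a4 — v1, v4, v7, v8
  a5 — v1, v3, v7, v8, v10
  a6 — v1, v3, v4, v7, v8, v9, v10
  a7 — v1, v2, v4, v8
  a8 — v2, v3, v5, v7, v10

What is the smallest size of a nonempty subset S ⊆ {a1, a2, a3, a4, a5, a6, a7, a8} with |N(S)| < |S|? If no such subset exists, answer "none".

none

A matching saturating every left vertex exists, for instance a1→v8, a2→v6, a3→v4, a4→v7, a5→v1, a6→v3, a7→v2, a8→v10.
By Hall's marriage theorem, this means |N(S)| ≥ |S| for every subset S, so no violating subset exists.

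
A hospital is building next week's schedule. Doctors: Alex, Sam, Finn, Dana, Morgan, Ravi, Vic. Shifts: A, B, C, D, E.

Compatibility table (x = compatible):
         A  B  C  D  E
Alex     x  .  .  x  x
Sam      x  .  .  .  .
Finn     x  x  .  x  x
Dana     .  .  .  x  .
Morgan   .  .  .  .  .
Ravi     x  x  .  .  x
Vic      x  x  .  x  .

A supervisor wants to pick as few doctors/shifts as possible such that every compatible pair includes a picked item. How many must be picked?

4

The 4 edges Alex–E, Sam–A, Finn–B, Dana–D form a matching, so any vertex cover needs at least 4 vertices (one per matched edge).
Conversely {A, B, D, E} meets every edge and has exactly 4 vertices, so 4 is optimal.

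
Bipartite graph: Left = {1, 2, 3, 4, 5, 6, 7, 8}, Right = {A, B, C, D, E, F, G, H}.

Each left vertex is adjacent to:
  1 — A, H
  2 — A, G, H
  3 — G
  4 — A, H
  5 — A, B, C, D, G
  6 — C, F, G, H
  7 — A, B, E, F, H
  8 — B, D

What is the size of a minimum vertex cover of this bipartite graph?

7

A maximum matching has 7 edges (e.g. 1–A, 2–H, 3–G, 5–D, 6–F, 7–E, 8–B).
By König's theorem the minimum vertex cover has the same size. One such cover is {5, 6, 7, 8, A, G, H}.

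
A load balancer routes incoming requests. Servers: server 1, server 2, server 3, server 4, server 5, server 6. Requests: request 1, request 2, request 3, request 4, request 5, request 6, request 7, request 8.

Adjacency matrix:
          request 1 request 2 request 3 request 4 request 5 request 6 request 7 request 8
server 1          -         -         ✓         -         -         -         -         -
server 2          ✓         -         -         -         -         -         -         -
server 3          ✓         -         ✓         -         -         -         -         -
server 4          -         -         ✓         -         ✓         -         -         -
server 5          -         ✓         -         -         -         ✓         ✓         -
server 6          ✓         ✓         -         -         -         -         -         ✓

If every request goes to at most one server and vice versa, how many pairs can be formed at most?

One maximum matching: server 1–request 3, server 2–request 1, server 4–request 5, server 5–request 7, server 6–request 8.
The set {server 1, server 2, server 3} has only 2 neighbours ({request 1, request 3}), so by Hall's theorem at most 5 of the 6 servers can be matched.

5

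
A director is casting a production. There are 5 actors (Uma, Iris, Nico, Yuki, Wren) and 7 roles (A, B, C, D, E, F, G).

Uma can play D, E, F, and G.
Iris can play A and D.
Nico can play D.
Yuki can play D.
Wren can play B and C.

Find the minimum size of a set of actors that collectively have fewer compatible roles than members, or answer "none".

2

Take S = {Nico, Yuki}. Its neighbourhood is {D}, so |N(S)| = 1 < |S| = 2.
No single vertex violates Hall's condition since each has at least one neighbour, so 2 is the minimum.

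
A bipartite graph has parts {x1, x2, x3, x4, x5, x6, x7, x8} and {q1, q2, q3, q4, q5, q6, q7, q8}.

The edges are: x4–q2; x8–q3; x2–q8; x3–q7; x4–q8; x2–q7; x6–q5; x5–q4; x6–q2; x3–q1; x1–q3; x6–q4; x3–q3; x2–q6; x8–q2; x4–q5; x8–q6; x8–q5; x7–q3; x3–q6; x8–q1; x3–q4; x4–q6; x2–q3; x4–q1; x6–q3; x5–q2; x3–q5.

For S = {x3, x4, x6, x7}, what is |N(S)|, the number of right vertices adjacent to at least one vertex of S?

The union of neighbours of {x3, x4, x6, x7} is {q1, q2, q3, q4, q5, q6, q7, q8}, which has 8 elements.
Since |N(S)| = 8 ≥ |S| = 4, Hall's condition holds for this subset.

8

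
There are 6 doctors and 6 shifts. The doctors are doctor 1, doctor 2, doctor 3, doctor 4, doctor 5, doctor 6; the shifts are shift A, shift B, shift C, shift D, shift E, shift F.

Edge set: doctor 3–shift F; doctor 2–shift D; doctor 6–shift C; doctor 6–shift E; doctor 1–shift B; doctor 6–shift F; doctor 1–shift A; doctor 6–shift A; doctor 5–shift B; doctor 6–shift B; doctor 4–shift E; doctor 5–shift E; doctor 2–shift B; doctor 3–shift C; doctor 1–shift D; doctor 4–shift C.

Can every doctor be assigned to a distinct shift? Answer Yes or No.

A valid assignment of size 6: doctor 1-shift D, doctor 2-shift B, doctor 3-shift F, doctor 4-shift C, doctor 5-shift E, doctor 6-shift A.
All 6 doctors are covered.

Yes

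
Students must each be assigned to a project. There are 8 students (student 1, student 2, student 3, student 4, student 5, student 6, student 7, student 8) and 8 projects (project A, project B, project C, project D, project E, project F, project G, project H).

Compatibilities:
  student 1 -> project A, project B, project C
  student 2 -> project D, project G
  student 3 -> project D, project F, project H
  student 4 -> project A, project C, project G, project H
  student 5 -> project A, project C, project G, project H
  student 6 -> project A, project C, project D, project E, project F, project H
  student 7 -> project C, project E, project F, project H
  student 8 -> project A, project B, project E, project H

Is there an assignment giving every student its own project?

Yes

For example, pair student 1→project B, student 2→project D, student 3→project F, student 4→project G, student 5→project A, student 6→project H, student 7→project C, student 8→project E.
Every student is matched, so this is a perfect matching.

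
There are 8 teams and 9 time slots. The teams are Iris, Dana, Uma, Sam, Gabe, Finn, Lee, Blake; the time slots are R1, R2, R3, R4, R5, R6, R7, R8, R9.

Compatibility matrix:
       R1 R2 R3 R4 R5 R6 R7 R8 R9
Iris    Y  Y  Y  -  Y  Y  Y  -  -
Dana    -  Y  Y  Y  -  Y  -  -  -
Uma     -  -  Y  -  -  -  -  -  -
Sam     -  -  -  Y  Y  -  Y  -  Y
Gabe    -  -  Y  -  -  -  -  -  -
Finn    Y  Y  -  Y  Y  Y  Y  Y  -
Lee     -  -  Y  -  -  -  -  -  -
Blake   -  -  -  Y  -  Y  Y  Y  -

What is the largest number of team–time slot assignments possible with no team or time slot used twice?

6

For example, pair Iris→R1, Dana→R2, Uma→R3, Sam→R4, Finn→R6, Blake→R7.
The set {Uma, Gabe, Lee} has only 1 neighbour ({R3}), so by Hall's theorem at most 6 of the 8 teams can be matched.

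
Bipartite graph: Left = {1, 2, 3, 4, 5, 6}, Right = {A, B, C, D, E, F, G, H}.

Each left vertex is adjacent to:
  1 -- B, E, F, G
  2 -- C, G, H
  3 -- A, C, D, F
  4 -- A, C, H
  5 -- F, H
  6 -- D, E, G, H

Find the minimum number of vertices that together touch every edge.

A maximum matching has 6 edges (e.g. 1–B, 2–G, 3–C, 4–H, 5–F, 6–E).
By König's theorem the minimum vertex cover has the same size. One such cover is {1, 2, 3, 4, 5, 6}.

6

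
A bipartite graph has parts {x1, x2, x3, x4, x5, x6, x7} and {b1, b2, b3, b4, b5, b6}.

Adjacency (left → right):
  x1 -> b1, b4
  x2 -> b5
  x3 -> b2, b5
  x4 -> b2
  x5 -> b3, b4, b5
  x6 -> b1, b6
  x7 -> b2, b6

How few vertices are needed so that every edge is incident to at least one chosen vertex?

6

A maximum matching has 6 edges (e.g. x1–b4, x2–b5, x3–b2, x5–b3, x6–b1, x7–b6).
By König's theorem the minimum vertex cover has the same size. One such cover is {x1, x5, x6, x7, b2, b5}.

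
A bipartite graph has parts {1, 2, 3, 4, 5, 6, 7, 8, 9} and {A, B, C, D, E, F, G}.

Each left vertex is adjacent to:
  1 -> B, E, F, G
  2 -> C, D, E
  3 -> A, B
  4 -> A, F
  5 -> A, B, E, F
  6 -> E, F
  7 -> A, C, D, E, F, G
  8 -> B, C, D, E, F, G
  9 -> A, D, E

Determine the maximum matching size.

7

A valid assignment of size 7: 1→G, 2→C, 3→A, 4→F, 5→B, 6→E, 7→D.
The set {1, 2, 3, 4, 5, 6, 7, 8, 9} has only 7 neighbours ({A, B, C, D, E, F, G}), so by Hall's theorem at most 7 of the 9 left vertices can be matched.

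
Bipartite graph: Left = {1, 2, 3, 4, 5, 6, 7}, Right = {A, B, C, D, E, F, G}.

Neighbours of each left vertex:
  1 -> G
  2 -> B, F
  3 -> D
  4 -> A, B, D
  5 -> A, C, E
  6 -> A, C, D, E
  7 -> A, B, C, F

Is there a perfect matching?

A valid assignment of size 7: 1→G, 2→F, 3→D, 4→A, 5→C, 6→E, 7→B.
Every left vertex is matched, so this is a perfect matching.

Yes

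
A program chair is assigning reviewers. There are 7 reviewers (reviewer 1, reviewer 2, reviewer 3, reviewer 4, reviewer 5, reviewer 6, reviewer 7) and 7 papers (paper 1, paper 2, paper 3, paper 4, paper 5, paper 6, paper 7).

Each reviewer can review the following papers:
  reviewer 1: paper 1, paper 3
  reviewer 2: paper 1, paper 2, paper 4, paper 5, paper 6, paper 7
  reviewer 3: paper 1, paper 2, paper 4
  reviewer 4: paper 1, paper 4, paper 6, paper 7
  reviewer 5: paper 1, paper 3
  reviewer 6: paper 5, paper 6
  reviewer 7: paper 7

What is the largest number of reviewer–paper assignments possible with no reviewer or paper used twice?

A valid assignment of size 7: reviewer 1→paper 3, reviewer 2→paper 2, reviewer 3→paper 4, reviewer 4→paper 6, reviewer 5→paper 1, reviewer 6→paper 5, reviewer 7→paper 7.
This saturates every reviewer, so 7 is the maximum.

7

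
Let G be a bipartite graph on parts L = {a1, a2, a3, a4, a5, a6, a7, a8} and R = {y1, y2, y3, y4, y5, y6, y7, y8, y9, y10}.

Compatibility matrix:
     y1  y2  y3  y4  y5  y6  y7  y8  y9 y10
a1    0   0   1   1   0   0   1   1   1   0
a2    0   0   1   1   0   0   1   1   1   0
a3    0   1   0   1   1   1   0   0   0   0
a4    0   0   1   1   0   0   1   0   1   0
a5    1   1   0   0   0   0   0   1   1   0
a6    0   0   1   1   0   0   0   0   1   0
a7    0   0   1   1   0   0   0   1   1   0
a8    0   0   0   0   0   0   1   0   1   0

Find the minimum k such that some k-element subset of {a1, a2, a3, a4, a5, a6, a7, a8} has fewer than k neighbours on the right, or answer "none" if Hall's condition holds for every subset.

6

Take S = {a1, a2, a4, a6, a7, a8}. Its neighbourhood is {y3, y4, y7, y8, y9}, so |N(S)| = 5 < |S| = 6.
Every subset of size less than 6 has at least as many neighbours as members, so 6 is the minimum.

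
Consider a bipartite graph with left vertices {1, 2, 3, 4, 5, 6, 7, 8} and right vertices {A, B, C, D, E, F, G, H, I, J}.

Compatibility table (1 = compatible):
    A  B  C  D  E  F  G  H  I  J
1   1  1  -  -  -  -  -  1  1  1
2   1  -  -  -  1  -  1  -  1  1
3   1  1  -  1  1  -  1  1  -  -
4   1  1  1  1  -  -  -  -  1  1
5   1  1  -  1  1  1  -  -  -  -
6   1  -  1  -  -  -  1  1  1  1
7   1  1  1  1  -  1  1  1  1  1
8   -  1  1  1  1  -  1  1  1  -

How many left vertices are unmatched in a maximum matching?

0

For example, pair 1→B, 2→E, 3→H, 4→D, 5→F, 6→J, 7→A, 8→G.
This saturates every left vertex, so 8 is the maximum.
That matches 8 of the 8, leaving 0 unmatched; no matching can do better.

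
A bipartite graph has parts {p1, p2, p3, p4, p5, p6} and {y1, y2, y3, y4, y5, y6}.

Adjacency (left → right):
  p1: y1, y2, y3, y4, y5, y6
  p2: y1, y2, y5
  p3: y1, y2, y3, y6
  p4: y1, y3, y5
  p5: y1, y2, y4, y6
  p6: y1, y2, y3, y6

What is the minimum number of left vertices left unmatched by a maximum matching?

One maximum matching: p1-y4, p2-y2, p3-y1, p4-y5, p5-y6, p6-y3.
All 6 left vertices are matched, so no larger matching exists.
That matches 6 of the 6, leaving 0 unmatched; no matching can do better.

0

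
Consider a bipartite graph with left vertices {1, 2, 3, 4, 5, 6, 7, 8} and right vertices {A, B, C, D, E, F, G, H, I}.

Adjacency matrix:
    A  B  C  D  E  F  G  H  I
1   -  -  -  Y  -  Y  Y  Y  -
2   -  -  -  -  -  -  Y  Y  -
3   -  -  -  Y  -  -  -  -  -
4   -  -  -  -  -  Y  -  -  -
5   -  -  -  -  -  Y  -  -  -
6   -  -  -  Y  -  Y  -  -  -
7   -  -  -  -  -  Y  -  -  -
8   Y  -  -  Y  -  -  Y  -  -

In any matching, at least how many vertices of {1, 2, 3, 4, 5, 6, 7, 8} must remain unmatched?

For example, pair 1→H, 2→G, 3→D, 4→F, 8→A.
The set {3, 4, 5, 6, 7} has only 2 neighbours ({D, F}), so by Hall's theorem at most 5 of the 8 left vertices can be matched.
That matches 5 of the 8, leaving 3 unmatched; no matching can do better.

3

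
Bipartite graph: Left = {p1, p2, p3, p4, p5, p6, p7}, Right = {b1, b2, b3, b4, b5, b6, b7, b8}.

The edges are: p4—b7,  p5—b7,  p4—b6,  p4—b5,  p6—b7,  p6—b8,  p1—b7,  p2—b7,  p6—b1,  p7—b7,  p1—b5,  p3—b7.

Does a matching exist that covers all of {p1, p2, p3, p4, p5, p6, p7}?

No

The set {p2, p3, p5, p7} has only 1 neighbour ({b7}), so by Hall's theorem at most 4 of the 7 left vertices can be matched.
Hence no matching covers every left vertex.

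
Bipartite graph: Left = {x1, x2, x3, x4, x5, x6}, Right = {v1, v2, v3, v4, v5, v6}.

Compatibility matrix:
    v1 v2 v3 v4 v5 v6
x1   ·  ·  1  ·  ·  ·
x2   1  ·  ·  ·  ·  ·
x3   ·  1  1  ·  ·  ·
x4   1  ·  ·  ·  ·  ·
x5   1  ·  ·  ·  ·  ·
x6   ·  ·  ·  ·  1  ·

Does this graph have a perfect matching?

No

The set {x2, x4, x5} has only 1 neighbour ({v1}), so by Hall's theorem at most 4 of the 6 left vertices can be matched.
Hence no matching covers every left vertex.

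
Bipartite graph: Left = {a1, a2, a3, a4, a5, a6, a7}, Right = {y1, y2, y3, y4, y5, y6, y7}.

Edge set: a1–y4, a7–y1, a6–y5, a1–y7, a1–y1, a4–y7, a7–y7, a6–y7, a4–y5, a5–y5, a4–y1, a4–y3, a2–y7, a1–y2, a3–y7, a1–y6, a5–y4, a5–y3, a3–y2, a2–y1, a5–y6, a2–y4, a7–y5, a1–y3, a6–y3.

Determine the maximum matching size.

7

A valid assignment of size 7: a1–y6, a2–y4, a3–y2, a4–y3, a5–y5, a6–y7, a7–y1.
All 7 left vertices are matched, so no larger matching exists.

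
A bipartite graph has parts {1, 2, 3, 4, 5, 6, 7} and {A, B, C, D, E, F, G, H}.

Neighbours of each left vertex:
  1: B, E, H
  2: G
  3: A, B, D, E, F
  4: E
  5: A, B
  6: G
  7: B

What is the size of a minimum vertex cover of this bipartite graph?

6

{1, 3, 4, 5, 7, G} is a vertex cover of size 6: every edge has an endpoint in this set.
No smaller cover exists because 1–H, 2–G, 3–F, 4–E, 5–A, 7–B is a matching of size 6, and a cover must include an endpoint of each of these disjoint edges (König's theorem).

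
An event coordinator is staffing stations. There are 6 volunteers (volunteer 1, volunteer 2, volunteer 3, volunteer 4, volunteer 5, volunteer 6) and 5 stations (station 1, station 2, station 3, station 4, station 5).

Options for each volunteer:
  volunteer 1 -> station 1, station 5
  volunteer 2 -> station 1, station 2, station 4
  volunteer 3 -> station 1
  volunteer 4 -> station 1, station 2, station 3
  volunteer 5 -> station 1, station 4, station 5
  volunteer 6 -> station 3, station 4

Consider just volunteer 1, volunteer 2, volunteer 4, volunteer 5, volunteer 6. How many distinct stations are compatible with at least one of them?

The union of neighbours of {volunteer 1, volunteer 2, volunteer 4, volunteer 5, volunteer 6} is {station 1, station 2, station 3, station 4, station 5}, which has 5 elements.
Since |N(S)| = 5 ≥ |S| = 5, Hall's condition holds for this subset.

5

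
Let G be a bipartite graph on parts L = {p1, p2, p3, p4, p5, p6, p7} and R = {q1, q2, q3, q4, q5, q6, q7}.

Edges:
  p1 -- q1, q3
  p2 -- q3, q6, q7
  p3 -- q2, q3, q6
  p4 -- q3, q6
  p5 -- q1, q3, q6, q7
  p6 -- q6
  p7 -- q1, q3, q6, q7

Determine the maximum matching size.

5

For example, pair p1-q1, p2-q7, p3-q2, p4-q3, p5-q6.
The set {p1, p2, p4, p5, p6, p7} has only 4 neighbours ({q1, q3, q6, q7}), so by Hall's theorem at most 5 of the 7 left vertices can be matched.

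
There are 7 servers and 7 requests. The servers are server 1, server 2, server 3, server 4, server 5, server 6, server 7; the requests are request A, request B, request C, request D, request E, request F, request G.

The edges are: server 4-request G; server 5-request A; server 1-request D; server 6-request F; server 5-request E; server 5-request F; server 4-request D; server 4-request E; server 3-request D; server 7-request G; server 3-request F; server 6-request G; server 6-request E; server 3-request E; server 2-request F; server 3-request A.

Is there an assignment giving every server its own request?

No

The set {server 1, server 2, server 3, server 4, server 5, server 6, server 7} has only 5 neighbours ({request A, request D, request E, request F, request G}), so by Hall's theorem at most 5 of the 7 servers can be matched.
Hence no matching covers every server.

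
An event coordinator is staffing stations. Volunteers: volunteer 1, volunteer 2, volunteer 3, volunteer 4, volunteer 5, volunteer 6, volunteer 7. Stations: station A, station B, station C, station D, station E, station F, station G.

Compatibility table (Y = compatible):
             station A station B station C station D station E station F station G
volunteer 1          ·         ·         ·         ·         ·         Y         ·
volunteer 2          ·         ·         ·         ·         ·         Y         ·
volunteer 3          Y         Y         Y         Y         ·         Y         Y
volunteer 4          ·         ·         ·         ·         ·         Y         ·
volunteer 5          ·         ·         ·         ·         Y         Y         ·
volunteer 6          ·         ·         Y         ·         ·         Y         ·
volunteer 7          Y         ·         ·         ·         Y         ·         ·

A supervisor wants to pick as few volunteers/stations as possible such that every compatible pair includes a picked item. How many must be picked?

5

The 5 edges volunteer 1–station F, volunteer 3–station B, volunteer 5–station E, volunteer 6–station C, volunteer 7–station A form a matching, so any vertex cover needs at least 5 vertices (one per matched edge).
Conversely {volunteer 3, volunteer 5, volunteer 6, volunteer 7, station F} meets every edge and has exactly 5 vertices, so 5 is optimal.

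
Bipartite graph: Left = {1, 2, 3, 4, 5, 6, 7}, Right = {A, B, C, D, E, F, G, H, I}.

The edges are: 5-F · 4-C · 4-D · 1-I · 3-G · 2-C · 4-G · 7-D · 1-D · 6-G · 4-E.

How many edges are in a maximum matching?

A valid assignment of size 6: 1→I, 2→C, 3→G, 4→E, 5→F, 7→D.
The set {3, 6} has only 1 neighbour ({G}), so by Hall's theorem at most 6 of the 7 left vertices can be matched.

6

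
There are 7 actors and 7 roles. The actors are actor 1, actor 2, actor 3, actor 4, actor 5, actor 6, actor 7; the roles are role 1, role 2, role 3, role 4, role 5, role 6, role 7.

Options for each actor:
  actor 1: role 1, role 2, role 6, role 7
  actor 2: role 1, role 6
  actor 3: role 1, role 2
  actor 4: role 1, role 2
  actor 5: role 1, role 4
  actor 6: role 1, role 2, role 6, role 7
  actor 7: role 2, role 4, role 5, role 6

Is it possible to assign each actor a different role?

The set {actor 1, actor 2, actor 3, actor 4, actor 6} has only 4 neighbours ({role 1, role 2, role 6, role 7}), so by Hall's theorem at most 6 of the 7 actors can be matched.
Hence no matching covers every actor.

No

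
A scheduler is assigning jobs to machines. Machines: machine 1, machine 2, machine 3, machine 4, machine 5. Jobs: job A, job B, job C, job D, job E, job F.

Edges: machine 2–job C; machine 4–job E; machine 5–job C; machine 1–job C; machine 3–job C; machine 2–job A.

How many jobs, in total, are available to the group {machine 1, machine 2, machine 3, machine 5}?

2

The union of neighbours of {machine 1, machine 2, machine 3, machine 5} is {job A, job C}, which has 2 elements.
Since |N(S)| = 2 < |S| = 4, Hall's condition fails for this subset.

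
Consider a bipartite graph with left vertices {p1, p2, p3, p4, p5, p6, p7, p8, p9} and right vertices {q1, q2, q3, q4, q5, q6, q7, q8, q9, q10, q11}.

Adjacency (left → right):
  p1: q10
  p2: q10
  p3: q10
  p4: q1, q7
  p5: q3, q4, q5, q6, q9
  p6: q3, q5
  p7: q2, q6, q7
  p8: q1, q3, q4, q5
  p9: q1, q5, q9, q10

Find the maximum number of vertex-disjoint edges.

One maximum matching: p1-q10, p4-q7, p5-q9, p6-q3, p7-q2, p8-q4, p9-q5.
The set {p1, p2, p3} has only 1 neighbour ({q10}), so by Hall's theorem at most 7 of the 9 left vertices can be matched.

7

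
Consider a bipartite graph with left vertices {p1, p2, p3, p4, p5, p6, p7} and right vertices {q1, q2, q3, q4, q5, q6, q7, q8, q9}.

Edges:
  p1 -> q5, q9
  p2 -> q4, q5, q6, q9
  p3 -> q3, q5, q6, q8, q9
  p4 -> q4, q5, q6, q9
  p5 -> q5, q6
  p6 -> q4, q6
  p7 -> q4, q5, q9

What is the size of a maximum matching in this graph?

5

A valid assignment of size 5: p1→q9, p2→q6, p3→q8, p4→q4, p5→q5.
The set {p1, p2, p4, p5, p6, p7} has only 4 neighbours ({q4, q5, q6, q9}), so by Hall's theorem at most 5 of the 7 left vertices can be matched.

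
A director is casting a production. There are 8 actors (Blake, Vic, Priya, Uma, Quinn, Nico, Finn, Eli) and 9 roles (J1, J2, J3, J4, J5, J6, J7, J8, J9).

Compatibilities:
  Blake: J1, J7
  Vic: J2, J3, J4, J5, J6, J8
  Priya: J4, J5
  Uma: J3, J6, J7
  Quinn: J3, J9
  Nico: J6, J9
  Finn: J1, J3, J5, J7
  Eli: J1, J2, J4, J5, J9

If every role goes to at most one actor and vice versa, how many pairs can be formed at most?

One maximum matching: Blake→J1, Vic→J2, Priya→J4, Uma→J7, Quinn→J3, Nico→J6, Finn→J5, Eli→J9.
This saturates every actor, so 8 is the maximum.

8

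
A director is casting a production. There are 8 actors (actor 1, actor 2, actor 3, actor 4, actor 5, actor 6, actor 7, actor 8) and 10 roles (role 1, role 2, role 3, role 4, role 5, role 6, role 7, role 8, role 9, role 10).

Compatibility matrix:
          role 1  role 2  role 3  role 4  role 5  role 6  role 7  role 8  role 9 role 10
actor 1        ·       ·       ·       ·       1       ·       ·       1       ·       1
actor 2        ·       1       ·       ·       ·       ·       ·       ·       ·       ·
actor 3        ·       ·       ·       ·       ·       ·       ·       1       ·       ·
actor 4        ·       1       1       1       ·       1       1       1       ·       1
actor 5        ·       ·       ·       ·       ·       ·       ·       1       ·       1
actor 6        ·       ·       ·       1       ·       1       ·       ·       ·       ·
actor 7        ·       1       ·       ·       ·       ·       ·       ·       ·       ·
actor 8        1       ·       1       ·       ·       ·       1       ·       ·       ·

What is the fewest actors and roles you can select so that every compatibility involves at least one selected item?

7

The 7 edges actor 1–role 5, actor 2–role 2, actor 3–role 8, actor 4–role 7, actor 5–role 10, actor 6–role 6, actor 8–role 3 form a matching, so any vertex cover needs at least 7 vertices (one per matched edge).
Conversely {actor 1, actor 3, actor 4, actor 5, actor 6, actor 8, role 2} meets every edge and has exactly 7 vertices, so 7 is optimal.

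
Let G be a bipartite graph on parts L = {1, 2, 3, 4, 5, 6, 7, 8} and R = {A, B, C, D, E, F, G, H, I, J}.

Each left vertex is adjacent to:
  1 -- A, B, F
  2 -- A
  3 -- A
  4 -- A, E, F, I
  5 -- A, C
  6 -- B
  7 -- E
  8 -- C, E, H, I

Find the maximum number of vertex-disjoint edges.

7

One maximum matching: 1-F, 2-A, 4-I, 5-C, 6-B, 7-E, 8-H.
The set {2, 3} has only 1 neighbour ({A}), so by Hall's theorem at most 7 of the 8 left vertices can be matched.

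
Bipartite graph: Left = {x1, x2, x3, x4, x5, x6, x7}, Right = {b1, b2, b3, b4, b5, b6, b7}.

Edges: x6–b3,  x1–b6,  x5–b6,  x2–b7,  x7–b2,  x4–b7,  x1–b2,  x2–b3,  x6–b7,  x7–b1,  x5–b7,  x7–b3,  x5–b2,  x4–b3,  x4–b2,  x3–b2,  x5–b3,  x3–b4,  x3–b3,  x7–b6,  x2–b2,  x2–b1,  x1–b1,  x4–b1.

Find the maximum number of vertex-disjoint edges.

A valid assignment of size 6: x1→b2, x2→b7, x3→b4, x4→b1, x5→b6, x6→b3.
The set {x1, x2, x4, x5, x6, x7} has only 5 neighbours ({b1, b2, b3, b6, b7}), so by Hall's theorem at most 6 of the 7 left vertices can be matched.

6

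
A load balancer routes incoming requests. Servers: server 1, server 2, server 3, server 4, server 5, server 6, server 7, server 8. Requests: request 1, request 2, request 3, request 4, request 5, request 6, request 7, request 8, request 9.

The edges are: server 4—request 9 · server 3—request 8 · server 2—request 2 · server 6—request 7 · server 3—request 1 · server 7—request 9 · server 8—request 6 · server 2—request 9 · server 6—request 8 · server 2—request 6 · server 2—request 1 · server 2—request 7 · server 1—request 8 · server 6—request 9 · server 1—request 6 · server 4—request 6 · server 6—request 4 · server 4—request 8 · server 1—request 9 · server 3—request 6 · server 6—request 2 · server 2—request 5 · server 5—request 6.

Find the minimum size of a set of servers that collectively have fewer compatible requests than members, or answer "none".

Take S = {server 5, server 8}. Its neighbourhood is {request 6}, so |N(S)| = 1 < |S| = 2.
No single vertex violates Hall's condition since each has at least one neighbour, so 2 is the minimum.

2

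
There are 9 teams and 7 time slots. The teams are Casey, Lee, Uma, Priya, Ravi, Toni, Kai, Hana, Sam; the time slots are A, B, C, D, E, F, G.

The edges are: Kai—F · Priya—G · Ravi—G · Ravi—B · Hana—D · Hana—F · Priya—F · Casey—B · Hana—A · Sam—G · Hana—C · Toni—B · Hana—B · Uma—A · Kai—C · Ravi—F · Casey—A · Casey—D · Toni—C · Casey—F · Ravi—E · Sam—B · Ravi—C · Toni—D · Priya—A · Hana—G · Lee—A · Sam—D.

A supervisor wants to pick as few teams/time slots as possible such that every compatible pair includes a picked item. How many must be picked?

{Ravi, A, B, C, D, F, G} is a vertex cover of size 7: every edge has an endpoint in this set.
No smaller cover exists because Casey–D, Lee–A, Priya–F, Ravi–E, Toni–B, Kai–C, Hana–G is a matching of size 7, and a cover must include an endpoint of each of these disjoint edges (König's theorem).

7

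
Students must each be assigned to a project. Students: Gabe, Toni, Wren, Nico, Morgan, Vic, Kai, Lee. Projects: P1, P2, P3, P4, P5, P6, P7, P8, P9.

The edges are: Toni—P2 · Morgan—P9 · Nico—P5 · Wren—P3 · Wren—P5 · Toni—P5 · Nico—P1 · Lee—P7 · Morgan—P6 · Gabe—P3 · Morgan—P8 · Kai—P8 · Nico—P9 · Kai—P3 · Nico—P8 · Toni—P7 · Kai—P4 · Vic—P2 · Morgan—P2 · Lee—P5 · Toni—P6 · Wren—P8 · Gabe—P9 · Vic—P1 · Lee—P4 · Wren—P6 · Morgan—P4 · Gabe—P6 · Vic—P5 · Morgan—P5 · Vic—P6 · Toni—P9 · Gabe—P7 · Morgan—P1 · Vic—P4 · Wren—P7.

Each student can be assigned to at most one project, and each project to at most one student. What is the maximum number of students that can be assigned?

A valid assignment of size 8: Gabe→P9, Toni→P2, Wren→P3, Nico→P5, Morgan→P1, Vic→P6, Kai→P8, Lee→P7.
All 8 students are matched, so no larger matching exists.

8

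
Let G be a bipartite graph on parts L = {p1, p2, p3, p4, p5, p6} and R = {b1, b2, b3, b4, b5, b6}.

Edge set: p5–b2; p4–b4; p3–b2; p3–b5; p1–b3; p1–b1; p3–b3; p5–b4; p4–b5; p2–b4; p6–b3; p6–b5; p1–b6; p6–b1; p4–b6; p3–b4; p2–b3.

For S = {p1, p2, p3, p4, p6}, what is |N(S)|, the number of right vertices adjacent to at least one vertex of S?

The union of neighbours of {p1, p2, p3, p4, p6} is {b1, b2, b3, b4, b5, b6}, which has 6 elements.
Since |N(S)| = 6 ≥ |S| = 5, Hall's condition holds for this subset.

6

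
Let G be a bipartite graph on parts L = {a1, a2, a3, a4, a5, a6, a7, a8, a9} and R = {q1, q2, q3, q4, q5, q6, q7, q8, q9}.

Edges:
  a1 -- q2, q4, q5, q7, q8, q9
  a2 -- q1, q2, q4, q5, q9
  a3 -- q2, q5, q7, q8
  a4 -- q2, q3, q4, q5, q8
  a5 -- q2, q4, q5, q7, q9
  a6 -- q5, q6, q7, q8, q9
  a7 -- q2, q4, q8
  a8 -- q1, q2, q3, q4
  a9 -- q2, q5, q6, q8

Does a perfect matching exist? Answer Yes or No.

A valid assignment of size 9: a1-q7, a2-q1, a3-q2, a4-q5, a5-q9, a6-q6, a7-q4, a8-q3, a9-q8.
All 9 left vertices are covered.

Yes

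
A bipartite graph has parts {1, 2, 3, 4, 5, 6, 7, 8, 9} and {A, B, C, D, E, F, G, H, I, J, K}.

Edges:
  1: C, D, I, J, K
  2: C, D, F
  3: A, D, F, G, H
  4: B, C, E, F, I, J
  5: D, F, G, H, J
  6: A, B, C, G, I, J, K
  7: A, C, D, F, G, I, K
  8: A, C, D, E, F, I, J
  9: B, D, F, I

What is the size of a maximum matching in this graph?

For example, pair 1-D, 2-F, 3-H, 4-E, 5-G, 6-K, 7-A, 8-J, 9-B.
All 9 left vertices are matched, so no larger matching exists.

9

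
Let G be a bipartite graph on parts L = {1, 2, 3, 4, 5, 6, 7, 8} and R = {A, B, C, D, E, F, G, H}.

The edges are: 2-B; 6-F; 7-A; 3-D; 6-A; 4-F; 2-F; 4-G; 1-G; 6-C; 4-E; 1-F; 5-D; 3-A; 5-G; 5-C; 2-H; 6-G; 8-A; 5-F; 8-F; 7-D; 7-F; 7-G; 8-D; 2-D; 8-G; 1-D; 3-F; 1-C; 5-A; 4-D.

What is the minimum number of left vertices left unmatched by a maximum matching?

1

One maximum matching: 1→D, 2→B, 3→A, 4→E, 5→G, 6→C, 7→F.
The set {1, 3, 5, 6, 7, 8} has only 5 neighbours ({A, C, D, F, G}), so by Hall's theorem at most 7 of the 8 left vertices can be matched.
That matches 7 of the 8, leaving 1 unmatched; no matching can do better.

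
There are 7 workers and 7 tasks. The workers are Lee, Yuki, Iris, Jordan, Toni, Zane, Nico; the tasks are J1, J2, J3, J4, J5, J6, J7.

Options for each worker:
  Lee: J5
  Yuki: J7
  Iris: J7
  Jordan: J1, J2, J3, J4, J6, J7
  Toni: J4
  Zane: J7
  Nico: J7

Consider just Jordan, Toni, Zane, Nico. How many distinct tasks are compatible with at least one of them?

The union of neighbours of {Jordan, Toni, Zane, Nico} is {J1, J2, J3, J4, J6, J7}, which has 6 elements.
Since |N(S)| = 6 ≥ |S| = 4, Hall's condition holds for this subset.

6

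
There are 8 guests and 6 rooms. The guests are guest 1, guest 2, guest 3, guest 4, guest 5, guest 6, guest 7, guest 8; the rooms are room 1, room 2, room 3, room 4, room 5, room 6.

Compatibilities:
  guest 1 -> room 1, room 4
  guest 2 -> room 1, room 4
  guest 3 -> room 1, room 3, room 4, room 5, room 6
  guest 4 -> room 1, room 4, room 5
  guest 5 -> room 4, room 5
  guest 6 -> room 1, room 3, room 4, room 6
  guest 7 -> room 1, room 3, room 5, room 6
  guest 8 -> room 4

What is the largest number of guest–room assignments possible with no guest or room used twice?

For example, pair guest 1→room 1, guest 2→room 4, guest 3→room 6, guest 4→room 5, guest 6→room 3.
The set {guest 1, guest 2, guest 3, guest 4, guest 5, guest 6, guest 7, guest 8} has only 5 neighbours ({room 1, room 3, room 4, room 5, room 6}), so by Hall's theorem at most 5 of the 8 guests can be matched.

5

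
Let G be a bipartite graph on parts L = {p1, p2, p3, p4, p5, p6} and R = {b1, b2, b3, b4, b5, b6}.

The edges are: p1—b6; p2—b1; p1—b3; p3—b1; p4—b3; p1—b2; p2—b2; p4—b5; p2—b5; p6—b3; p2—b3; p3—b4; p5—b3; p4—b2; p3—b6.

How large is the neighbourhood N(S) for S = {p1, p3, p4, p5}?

The union of neighbours of {p1, p3, p4, p5} is {b1, b2, b3, b4, b5, b6}, which has 6 elements.
Since |N(S)| = 6 ≥ |S| = 4, Hall's condition holds for this subset.

6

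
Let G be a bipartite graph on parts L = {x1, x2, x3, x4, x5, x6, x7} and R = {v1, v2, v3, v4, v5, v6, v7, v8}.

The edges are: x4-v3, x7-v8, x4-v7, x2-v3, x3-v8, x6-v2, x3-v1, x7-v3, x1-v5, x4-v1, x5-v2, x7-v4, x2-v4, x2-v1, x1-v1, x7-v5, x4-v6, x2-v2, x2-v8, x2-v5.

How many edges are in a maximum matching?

6

One maximum matching: x1–v5, x2–v3, x3–v1, x4–v6, x5–v2, x7–v8.
The set {x5, x6} has only 1 neighbour ({v2}), so by Hall's theorem at most 6 of the 7 left vertices can be matched.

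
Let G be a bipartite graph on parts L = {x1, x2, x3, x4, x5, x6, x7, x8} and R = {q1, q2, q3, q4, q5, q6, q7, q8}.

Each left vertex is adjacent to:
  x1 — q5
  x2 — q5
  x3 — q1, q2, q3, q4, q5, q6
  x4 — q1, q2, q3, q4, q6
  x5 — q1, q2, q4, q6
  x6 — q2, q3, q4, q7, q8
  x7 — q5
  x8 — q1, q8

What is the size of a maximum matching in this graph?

6

One maximum matching: x1–q5, x3–q1, x4–q6, x5–q2, x6–q4, x8–q8.
The set {x1, x2, x7} has only 1 neighbour ({q5}), so by Hall's theorem at most 6 of the 8 left vertices can be matched.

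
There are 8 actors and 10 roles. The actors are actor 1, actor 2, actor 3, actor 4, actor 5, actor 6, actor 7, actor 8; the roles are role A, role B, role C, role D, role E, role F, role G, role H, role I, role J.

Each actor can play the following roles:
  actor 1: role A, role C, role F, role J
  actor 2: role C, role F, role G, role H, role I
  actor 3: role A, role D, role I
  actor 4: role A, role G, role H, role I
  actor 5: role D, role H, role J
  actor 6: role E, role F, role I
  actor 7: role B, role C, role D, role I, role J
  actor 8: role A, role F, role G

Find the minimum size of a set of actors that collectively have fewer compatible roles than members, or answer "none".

A matching saturating every actor exists, for instance actor 1→role F, actor 2→role C, actor 3→role A, actor 4→role H, actor 5→role D, actor 6→role E, actor 7→role I, actor 8→role G.
By Hall's marriage theorem, this means |N(S)| ≥ |S| for every subset S, so no violating subset exists.

none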